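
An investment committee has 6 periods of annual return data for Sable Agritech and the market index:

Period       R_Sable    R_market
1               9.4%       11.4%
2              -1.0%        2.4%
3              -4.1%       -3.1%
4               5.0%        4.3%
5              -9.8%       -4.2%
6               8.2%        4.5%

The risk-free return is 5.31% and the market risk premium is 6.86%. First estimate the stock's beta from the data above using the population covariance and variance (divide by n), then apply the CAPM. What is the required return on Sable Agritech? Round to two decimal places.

Mean R_i = (9.4 − 1.0 − 4.1 + 5.0 − 9.8 + 8.2) / 6 = 1.2833%
Mean R_m = (11.4 + 2.4 − 3.1 + 4.3 − 4.2 + 4.5) / 6 = 2.5500%
Σ(R_i − R̄_i)(R_m − R̄_m) = 197.3950  ⇒  Cov = 197.3950 / 6 = 32.8992
Σ(R_m − R̄_m)² = 162.6950  ⇒  Var(R_m) = 162.6950 / 6 = 27.1158
β = Cov / Var(R_m) = 32.8992 / 27.1158 = 1.2133
E(R) = R_f + β × MRP = 5.31% + 1.2133 × 6.86% = 13.63%

13.63%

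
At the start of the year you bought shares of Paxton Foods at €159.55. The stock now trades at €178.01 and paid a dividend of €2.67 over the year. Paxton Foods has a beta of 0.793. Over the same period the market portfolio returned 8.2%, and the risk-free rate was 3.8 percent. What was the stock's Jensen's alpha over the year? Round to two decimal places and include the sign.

Realised HPR = (P1 + D1 − P0) / P0 = (178.01 + 2.67 − 159.55) / 159.55 = 21.13 / 159.55 = 13.2435%
MRP = 8.2% − 3.8% = 4.40%
CAPM required = R_f + β·MRP = 3.8% + 0.793 × 4.4% = 7.2892%
α = realised − required = 13.2435% − 7.2892% = +5.95%

+5.95%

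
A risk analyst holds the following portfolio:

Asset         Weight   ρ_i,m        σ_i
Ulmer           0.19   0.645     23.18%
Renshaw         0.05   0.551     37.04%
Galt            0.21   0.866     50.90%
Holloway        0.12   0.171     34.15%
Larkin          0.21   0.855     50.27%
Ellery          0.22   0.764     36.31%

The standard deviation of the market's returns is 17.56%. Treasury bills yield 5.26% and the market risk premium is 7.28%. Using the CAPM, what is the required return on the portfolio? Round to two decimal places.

β_Ulmer = 0.645 × 23.18% / 17.56% = 0.8514
β_Renshaw = 0.551 × 37.04% / 17.56% = 1.1622
β_Galt = 0.866 × 50.90% / 17.56% = 2.5102
β_Holloway = 0.171 × 34.15% / 17.56% = 0.3326
β_Larkin = 0.855 × 50.27% / 17.56% = 2.4477
β_Ellery = 0.764 × 36.31% / 17.56% = 1.5798
β_P = Σ w_i β_i = 0.19×0.8514 + 0.05×1.1622 + 0.21×2.5102 + 0.12×0.3326 + 0.21×2.4477 + 0.22×1.5798 = 1.6485
E(R_P) = R_f + β_P × MRP = 5.26% + 1.6485 × 7.28% = 17.26%

17.26%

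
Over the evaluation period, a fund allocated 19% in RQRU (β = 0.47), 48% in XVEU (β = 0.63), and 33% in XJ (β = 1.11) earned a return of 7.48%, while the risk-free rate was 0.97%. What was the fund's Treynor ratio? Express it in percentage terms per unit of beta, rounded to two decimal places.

8.59%

β_P = 0.19×0.47 + 0.48×0.63 + 0.33×1.11 = 0.7580
Treynor = (R_P − R_f) / β_P = (7.48% − 0.97%) / 0.7580 = 6.51% / 0.7580 = 8.59%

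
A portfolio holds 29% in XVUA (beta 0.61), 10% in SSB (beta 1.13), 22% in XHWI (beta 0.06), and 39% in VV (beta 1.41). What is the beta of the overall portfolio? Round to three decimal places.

β_P = Σ w_i β_i = 0.29×0.61 + 0.10×1.13 + 0.22×0.06 + 0.39×1.41 = 0.8530

0.853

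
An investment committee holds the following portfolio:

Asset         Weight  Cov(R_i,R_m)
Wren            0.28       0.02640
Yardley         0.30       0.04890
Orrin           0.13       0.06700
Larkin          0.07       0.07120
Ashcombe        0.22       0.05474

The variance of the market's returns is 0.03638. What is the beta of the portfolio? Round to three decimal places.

β_Wren = 0.02640 / 0.03638 = 0.7257
β_Yardley = 0.04890 / 0.03638 = 1.3441
β_Orrin = 0.06700 / 0.03638 = 1.8417
β_Larkin = 0.07120 / 0.03638 = 1.9571
β_Ashcombe = 0.05474 / 0.03638 = 1.5047
β_P = Σ w_i β_i = 0.28×0.7257 + 0.30×1.3441 + 0.13×1.8417 + 0.07×1.9571 + 0.22×1.5047 = 1.3139

1.314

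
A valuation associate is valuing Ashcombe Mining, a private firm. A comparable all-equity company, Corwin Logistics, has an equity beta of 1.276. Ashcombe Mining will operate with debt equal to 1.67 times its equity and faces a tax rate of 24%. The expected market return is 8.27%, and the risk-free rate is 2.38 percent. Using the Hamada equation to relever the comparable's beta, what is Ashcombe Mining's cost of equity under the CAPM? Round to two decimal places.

β_L = β_U × [1 + (1 − t)(D/E)] = 1.276 × [1 + (1 − 0.24) × 1.67]
    = 1.276 × [1 + 0.76 × 1.67] = 1.276 × 2.2692 = 2.8955
MRP = 8.27% − 2.38% = 5.89%
E(R) = R_f + β_L × MRP = 2.38% + 2.8955 × 5.89% = 19.43%

19.43%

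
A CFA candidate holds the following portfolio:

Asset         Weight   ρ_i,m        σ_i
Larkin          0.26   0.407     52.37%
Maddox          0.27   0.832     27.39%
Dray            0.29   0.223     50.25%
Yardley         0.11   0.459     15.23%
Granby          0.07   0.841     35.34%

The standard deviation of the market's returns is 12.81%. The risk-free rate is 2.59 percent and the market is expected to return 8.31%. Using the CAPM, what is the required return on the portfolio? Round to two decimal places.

10.54%

β_Larkin = 0.407 × 52.37% / 12.81% = 1.6639
β_Maddox = 0.832 × 27.39% / 12.81% = 1.7790
β_Dray = 0.223 × 50.25% / 12.81% = 0.8748
β_Yardley = 0.459 × 15.23% / 12.81% = 0.5457
β_Granby = 0.841 × 35.34% / 12.81% = 2.3201
β_P = Σ w_i β_i = 0.26×1.6639 + 0.27×1.7790 + 0.29×0.8748 + 0.11×0.5457 + 0.07×2.3201 = 1.3891
MRP = 8.31% − 2.59% = 5.72%
E(R_P) = R_f + β_P × MRP = 2.59% + 1.3891 × 5.72% = 10.54%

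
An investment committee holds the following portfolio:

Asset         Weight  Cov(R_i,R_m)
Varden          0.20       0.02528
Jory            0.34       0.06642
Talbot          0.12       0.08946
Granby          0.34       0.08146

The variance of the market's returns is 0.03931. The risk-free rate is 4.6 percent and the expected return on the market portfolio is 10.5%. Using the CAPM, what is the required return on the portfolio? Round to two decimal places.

β_Varden = 0.02528 / 0.03931 = 0.6431
β_Jory = 0.06642 / 0.03931 = 1.6896
β_Talbot = 0.08946 / 0.03931 = 2.2758
β_Granby = 0.08146 / 0.03931 = 2.0722
β_P = Σ w_i β_i = 0.20×0.6431 + 0.34×1.6896 + 0.12×2.2758 + 0.34×2.0722 = 1.6807
MRP = 10.5% − 4.6% = 5.90%
E(R_P) = R_f + β_P × MRP = 4.6% + 1.6807 × 5.9% = 14.52%

14.52%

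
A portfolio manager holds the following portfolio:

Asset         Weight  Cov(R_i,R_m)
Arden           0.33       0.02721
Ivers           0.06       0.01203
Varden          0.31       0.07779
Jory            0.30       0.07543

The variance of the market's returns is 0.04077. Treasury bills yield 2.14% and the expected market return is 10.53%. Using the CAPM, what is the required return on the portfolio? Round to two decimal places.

13.76%

β_Arden = 0.02721 / 0.04077 = 0.6674
β_Ivers = 0.01203 / 0.04077 = 0.2951
β_Varden = 0.07779 / 0.04077 = 1.9080
β_Jory = 0.07543 / 0.04077 = 1.8501
β_P = Σ w_i β_i = 0.33×0.6674 + 0.06×0.2951 + 0.31×1.9080 + 0.30×1.8501 = 1.3845
MRP = 10.53% − 2.14% = 8.39%
E(R_P) = R_f + β_P × MRP = 2.14% + 1.3845 × 8.39% = 13.76%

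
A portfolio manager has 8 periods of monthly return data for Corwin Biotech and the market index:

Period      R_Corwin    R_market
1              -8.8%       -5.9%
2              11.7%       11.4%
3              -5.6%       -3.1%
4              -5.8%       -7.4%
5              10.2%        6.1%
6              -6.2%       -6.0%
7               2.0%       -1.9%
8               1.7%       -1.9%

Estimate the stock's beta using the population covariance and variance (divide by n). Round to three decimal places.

Mean R_i = (-8.8 + 11.7 − 5.6 − 5.8 + 10.2 − 6.2 + 2.0 + 1.7) / 8 = -0.1000%
Mean R_m = (-5.9 + 11.4 − 3.1 − 7.4 + 6.1 − 6.0 − 1.9 − 1.9) / 8 = -1.0875%
Σ(R_i − R̄_i)(R_m − R̄_m) = 337.1000  ⇒  Cov = 337.1000 / 8 = 42.1375
Σ(R_m − R̄_m)² = 300.1088  ⇒  Var(R_m) = 300.1088 / 8 = 37.5136
β = Cov / Var(R_m) = 42.1375 / 37.5136 = 1.1233

1.123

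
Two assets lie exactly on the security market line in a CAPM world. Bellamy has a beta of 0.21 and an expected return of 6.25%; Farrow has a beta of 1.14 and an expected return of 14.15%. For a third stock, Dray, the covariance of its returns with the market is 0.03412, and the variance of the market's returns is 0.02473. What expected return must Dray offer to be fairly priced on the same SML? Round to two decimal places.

16.19%

MRP = (14.15% − 6.25%) / (1.14 − 0.21) = 8.4946%
R_f = 6.25% − 0.21 × 8.4946% = 4.4661%
β_Dray = Cov / Var(R_m) = 0.03412 / 0.02473 = 1.3797
E(R_Dray) = R_f + β × MRP = 4.4661% + 1.3797 × 8.4946% = 16.19%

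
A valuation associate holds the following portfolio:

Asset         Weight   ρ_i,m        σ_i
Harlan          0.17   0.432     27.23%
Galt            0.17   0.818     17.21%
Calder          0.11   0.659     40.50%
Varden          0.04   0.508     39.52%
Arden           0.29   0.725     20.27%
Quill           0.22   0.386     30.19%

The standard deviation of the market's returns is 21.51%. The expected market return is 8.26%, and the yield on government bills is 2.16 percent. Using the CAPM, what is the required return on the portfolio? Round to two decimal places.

β_Harlan = 0.432 × 27.23% / 21.51% = 0.5469
β_Galt = 0.818 × 17.21% / 21.51% = 0.6545
β_Calder = 0.659 × 40.50% / 21.51% = 1.2408
β_Varden = 0.508 × 39.52% / 21.51% = 0.9333
β_Arden = 0.725 × 20.27% / 21.51% = 0.6832
β_Quill = 0.386 × 30.19% / 21.51% = 0.5418
β_P = Σ w_i β_i = 0.17×0.5469 + 0.17×0.6545 + 0.11×1.2408 + 0.04×0.9333 + 0.29×0.6832 + 0.22×0.5418 = 0.6954
MRP = 8.26% − 2.16% = 6.10%
E(R_P) = R_f + β_P × MRP = 2.16% + 0.6954 × 6.10% = 6.40%

6.40%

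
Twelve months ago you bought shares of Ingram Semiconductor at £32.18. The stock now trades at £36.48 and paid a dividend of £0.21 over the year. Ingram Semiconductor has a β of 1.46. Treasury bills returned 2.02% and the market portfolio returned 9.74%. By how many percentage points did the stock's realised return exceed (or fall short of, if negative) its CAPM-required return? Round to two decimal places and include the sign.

Realised HPR = (P1 + D1 − P0) / P0 = (36.48 + 0.21 − 32.18) / 32.18 = 4.51 / 32.18 = 14.0149%
MRP = 9.74% − 2.02% = 7.72%
CAPM required = R_f + β·MRP = 2.02% + 1.46 × 7.72% = 13.2912%
α = realised − required = 14.0149% − 13.2912% = +0.72%

+0.72%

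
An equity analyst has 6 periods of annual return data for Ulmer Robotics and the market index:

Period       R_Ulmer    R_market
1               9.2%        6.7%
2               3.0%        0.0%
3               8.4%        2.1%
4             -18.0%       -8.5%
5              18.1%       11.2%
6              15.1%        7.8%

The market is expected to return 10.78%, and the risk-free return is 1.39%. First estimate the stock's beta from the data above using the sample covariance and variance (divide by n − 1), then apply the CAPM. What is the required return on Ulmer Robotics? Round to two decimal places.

18.11%

Mean R_i = (9.2 + 3.0 + 8.4 − 18.0 + 18.1 + 15.1) / 6 = 5.9667%
Mean R_m = (6.7 + 0.0 + 2.1 − 8.5 + 11.2 + 7.8) / 6 = 3.2167%
Σ(R_i − R̄_i)(R_m − R̄_m) = 437.6233  ⇒  Cov = 437.6233 / 5 = 87.5247
Σ(R_m − R̄_m)² = 245.7483  ⇒  Var(R_m) = 245.7483 / 5 = 49.1497
β = Cov / Var(R_m) = 87.5247 / 49.1497 = 1.7808
MRP = 10.78% − 1.39% = 9.39%
E(R) = R_f + β × MRP = 1.39% + 1.7808 × 9.39% = 18.11%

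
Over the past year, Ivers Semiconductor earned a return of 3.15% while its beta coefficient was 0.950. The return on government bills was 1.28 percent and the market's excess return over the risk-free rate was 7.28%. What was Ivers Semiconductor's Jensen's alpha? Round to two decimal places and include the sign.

CAPM benchmark = R_f + β(R_m − R_f) = 1.28% + 0.950 × 7.28% = 8.19600%
α = actual − benchmark = 3.15% − 8.19600% = -5.05%

-5.05%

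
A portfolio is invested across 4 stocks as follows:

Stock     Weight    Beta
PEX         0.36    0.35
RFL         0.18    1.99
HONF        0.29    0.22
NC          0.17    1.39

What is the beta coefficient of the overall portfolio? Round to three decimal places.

β_P = Σ w_i β_i = 0.36×0.35 + 0.18×1.99 + 0.29×0.22 + 0.17×1.39 = 0.7843

0.784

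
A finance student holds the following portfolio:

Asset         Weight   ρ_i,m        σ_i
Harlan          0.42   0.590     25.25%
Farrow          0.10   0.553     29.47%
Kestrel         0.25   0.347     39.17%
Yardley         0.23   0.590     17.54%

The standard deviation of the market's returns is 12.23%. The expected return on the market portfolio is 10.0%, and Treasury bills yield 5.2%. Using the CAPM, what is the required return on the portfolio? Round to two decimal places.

β_Harlan = 0.590 × 25.25% / 12.23% = 1.2181
β_Farrow = 0.553 × 29.47% / 12.23% = 1.3325
β_Kestrel = 0.347 × 39.17% / 12.23% = 1.1114
β_Yardley = 0.590 × 17.54% / 12.23% = 0.8462
β_P = Σ w_i β_i = 0.42×1.2181 + 0.10×1.3325 + 0.25×1.1114 + 0.23×0.8462 = 1.1173
MRP = 10.0% − 5.2% = 4.80%
E(R_P) = R_f + β_P × MRP = 5.2% + 1.1173 × 4.8% = 10.56%

10.56%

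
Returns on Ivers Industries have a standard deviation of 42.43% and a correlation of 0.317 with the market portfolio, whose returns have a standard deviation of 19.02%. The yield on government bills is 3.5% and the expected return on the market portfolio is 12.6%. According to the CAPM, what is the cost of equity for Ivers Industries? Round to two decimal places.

β = ρ × σ_i / σ_m = 0.317 × 42.43% / 19.02% = 0.7072
MRP = 12.6% − 3.5% = 9.10%
E(R) = 3.5% + 0.7072 × 9.1% = 9.94%

9.94%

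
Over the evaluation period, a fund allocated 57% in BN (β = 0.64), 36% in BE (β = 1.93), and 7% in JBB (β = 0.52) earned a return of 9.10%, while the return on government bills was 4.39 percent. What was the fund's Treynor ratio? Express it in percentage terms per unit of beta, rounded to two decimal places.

β_P = 0.57×0.64 + 0.36×1.93 + 0.07×0.52 = 1.0960
Treynor = (R_P − R_f) / β_P = (9.10% − 4.39%) / 1.0960 = 4.71% / 1.0960 = 4.30%

4.30%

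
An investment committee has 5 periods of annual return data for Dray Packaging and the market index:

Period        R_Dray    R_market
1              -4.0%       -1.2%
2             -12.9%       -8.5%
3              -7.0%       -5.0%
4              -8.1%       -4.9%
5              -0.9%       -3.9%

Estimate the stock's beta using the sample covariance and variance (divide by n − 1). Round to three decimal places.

1.385

Mean R_i = (-4.0 − 12.9 − 7.0 − 8.1 − 0.9) / 5 = -6.5800%
Mean R_m = (-1.2 − 8.5 − 5.0 − 4.9 − 3.9) / 5 = -4.7000%
Σ(R_i − R̄_i)(R_m − R̄_m) = 38.0200  ⇒  Cov = 38.0200 / 4 = 9.5050
Σ(R_m − R̄_m)² = 27.4600  ⇒  Var(R_m) = 27.4600 / 4 = 6.8650
β = Cov / Var(R_m) = 9.5050 / 6.8650 = 1.3846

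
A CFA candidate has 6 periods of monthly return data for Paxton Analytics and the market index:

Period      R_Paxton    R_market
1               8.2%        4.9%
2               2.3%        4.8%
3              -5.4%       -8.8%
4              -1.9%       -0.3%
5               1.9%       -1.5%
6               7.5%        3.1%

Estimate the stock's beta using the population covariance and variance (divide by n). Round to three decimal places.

0.849

Mean R_i = (8.2 + 2.3 − 5.4 − 1.9 + 1.9 + 7.5) / 6 = 2.1000%
Mean R_m = (4.9 + 4.8 − 8.8 − 0.3 − 1.5 + 3.1) / 6 = 0.3667%
Σ(R_i − R̄_i)(R_m − R̄_m) = 115.0900  ⇒  Cov = 115.0900 / 6 = 19.1817
Σ(R_m − R̄_m)² = 135.6333  ⇒  Var(R_m) = 135.6333 / 6 = 22.6056
β = Cov / Var(R_m) = 19.1817 / 22.6056 = 0.8485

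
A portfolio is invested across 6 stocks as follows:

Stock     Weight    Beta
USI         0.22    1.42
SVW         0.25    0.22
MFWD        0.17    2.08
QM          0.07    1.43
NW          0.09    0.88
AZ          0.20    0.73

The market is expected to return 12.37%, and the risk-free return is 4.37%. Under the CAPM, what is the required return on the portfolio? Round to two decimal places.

β_P = Σ w_i β_i = 0.22×1.42 + 0.25×0.22 + 0.17×2.08 + 0.07×1.43 + 0.09×0.88 + 0.20×0.73 = 1.0463
MRP = 12.37% − 4.37% = 8.00%
E(R_P) = R_f + β_P × MRP = 4.37% + 1.0463 × 8.00% = 12.74%

12.74%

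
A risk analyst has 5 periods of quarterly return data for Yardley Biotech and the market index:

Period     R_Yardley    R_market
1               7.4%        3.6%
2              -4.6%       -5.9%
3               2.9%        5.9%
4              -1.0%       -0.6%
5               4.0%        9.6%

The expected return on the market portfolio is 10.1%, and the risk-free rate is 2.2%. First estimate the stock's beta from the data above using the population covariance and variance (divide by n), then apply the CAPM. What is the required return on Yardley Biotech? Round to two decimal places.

Mean R_i = (7.4 − 4.6 + 2.9 − 1.0 + 4.0) / 5 = 1.7400%
Mean R_m = (3.6 − 5.9 + 5.9 − 0.6 + 9.6) / 5 = 2.5200%
Σ(R_i − R̄_i)(R_m − R̄_m) = 87.9660  ⇒  Cov = 87.9660 / 5 = 17.5932
Σ(R_m − R̄_m)² = 143.3480  ⇒  Var(R_m) = 143.3480 / 5 = 28.6696
β = Cov / Var(R_m) = 17.5932 / 28.6696 = 0.6137
MRP = 10.1% − 2.2% = 7.90%
E(R) = R_f + β × MRP = 2.2% + 0.6137 × 7.9% = 7.05%

7.05%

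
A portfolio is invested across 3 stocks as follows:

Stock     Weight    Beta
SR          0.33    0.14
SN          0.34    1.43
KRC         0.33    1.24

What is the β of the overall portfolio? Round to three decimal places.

0.942

β_P = Σ w_i β_i = 0.33×0.14 + 0.34×1.43 + 0.33×1.24 = 0.9416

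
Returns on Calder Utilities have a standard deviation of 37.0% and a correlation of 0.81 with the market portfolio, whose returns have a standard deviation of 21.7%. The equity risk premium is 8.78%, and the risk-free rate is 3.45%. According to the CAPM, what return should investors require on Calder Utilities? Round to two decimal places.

β = ρ × σ_i / σ_m = 0.81 × 37.0% / 21.7% = 1.3811
E(R) = 3.45% + 1.3811 × 8.78% = 15.58%

15.58%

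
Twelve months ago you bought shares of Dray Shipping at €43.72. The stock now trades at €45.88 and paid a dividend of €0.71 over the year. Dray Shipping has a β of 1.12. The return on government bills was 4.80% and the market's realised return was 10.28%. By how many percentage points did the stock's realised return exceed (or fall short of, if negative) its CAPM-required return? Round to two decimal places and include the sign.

-4.37%

Realised HPR = (P1 + D1 − P0) / P0 = (45.88 + 0.71 − 43.72) / 43.72 = 2.87 / 43.72 = 6.5645%
MRP = 10.28% − 4.80% = 5.48%
CAPM required = R_f + β·MRP = 4.80% + 1.12 × 5.48% = 10.9376%
α = realised − required = 6.5645% − 10.9376% = -4.37%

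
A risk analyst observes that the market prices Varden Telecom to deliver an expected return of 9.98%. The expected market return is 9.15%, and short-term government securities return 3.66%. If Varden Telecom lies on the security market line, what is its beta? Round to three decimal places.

1.151

MRP = 9.15% − 3.66% = 5.49%
β = (E(R) − R_f) / MRP = (9.98% − 3.66%) / 5.49% = 6.32% / 5.49% = 1.151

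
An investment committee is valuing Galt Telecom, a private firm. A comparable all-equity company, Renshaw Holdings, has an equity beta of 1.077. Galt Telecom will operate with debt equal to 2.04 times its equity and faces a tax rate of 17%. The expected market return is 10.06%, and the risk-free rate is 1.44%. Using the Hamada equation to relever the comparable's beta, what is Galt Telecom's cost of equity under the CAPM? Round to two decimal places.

26.44%

β_L = β_U × [1 + (1 − t)(D/E)] = 1.077 × [1 + (1 − 0.17) × 2.04]
    = 1.077 × [1 + 0.83 × 2.04] = 1.077 × 2.6932 = 2.9006
MRP = 10.06% − 1.44% = 8.62%
E(R) = R_f + β_L × MRP = 1.44% + 2.9006 × 8.62% = 26.44%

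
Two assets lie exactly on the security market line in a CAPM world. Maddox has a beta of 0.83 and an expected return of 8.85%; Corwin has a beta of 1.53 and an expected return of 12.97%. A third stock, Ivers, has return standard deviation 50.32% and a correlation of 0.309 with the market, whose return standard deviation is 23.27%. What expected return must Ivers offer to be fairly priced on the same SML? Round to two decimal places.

7.90%

MRP = (12.97% − 8.85%) / (1.53 − 0.83) = 5.8857%
R_f = 8.85% − 0.83 × 5.8857% = 3.9649%
β_Ivers = ρ·σ_i/σ_m = 0.309 × 50.32 / 23.27 = 0.6682
E(R_Ivers) = R_f + β × MRP = 3.9649% + 0.6682 × 5.8857% = 7.90%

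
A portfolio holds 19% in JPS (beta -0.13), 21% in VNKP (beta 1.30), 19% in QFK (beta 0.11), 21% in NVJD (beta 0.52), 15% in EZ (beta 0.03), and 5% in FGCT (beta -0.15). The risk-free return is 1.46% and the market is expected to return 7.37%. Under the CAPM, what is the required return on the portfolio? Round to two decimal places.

3.68%

β_P = Σ w_i β_i = 0.19×-0.13 + 0.21×1.30 + 0.19×0.11 + 0.21×0.52 + 0.15×0.03 + 0.05×-0.15 = 0.3754
MRP = 7.37% − 1.46% = 5.91%
E(R_P) = R_f + β_P × MRP = 1.46% + 0.3754 × 5.91% = 3.68%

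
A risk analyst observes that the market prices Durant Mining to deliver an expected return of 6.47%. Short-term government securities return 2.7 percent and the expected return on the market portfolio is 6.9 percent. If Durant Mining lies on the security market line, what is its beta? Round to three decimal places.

0.898

MRP = 6.9% − 2.7% = 4.20%
β = (E(R) − R_f) / MRP = (6.47% − 2.7%) / 4.2% = 3.77% / 4.2% = 0.898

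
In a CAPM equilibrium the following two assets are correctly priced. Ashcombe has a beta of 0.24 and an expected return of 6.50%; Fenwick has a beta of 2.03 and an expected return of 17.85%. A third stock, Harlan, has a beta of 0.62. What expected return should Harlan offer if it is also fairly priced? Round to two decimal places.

MRP (SML slope) = (17.85% − 6.50%) / (2.03 − 0.24) = 11.35% / 1.79 = 6.3408%
R_f (intercept) = 6.50% − 0.24 × 6.3408% = 4.9782%
E(R_Harlan) = R_f + β × MRP = 4.9782% + 0.62 × 6.3408% = 8.91%

8.91%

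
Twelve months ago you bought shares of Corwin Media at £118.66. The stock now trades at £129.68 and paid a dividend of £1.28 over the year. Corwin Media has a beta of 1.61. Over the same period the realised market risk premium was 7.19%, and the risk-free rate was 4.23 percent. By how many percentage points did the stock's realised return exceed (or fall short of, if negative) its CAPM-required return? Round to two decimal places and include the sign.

-5.44%

Realised HPR = (P1 + D1 − P0) / P0 = (129.68 + 1.28 − 118.66) / 118.66 = 12.30 / 118.66 = 10.3658%
CAPM required = R_f + β·MRP = 4.23% + 1.61 × 7.19% = 15.8059%
α = realised − required = 10.3658% − 15.8059% = -5.44%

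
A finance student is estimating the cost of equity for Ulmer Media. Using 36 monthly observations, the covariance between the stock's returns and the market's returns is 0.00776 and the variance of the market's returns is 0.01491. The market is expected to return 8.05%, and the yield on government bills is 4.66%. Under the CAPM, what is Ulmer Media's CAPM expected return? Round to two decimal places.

β = Cov(R_i, R_m) / Var(R_m) = 0.00776 / 0.01491 = 0.5205
MRP = 8.05% − 4.66% = 3.39%
E(R) = R_f + β × MRP = 4.66% + 0.5205 × 3.39% = 6.42%

6.42%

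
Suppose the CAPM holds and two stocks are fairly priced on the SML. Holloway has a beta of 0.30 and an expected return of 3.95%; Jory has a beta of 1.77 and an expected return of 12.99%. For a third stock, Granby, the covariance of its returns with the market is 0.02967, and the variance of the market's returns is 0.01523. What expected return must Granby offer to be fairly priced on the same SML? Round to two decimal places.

14.09%

MRP = (12.99% − 3.95%) / (1.77 − 0.30) = 6.1497%
R_f = 3.95% − 0.30 × 6.1497% = 2.1051%
β_Granby = Cov / Var(R_m) = 0.02967 / 0.01523 = 1.9481
E(R_Granby) = R_f + β × MRP = 2.1051% + 1.9481 × 6.1497% = 14.09%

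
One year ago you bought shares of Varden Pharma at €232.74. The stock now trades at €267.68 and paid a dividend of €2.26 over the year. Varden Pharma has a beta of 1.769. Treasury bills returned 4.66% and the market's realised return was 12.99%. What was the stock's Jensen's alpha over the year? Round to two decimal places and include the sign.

-3.41%

Realised HPR = (P1 + D1 − P0) / P0 = (267.68 + 2.26 − 232.74) / 232.74 = 37.20 / 232.74 = 15.9835%
MRP = 12.99% − 4.66% = 8.33%
CAPM required = R_f + β·MRP = 4.66% + 1.769 × 8.33% = 19.39577%
α = realised − required = 15.9835% − 19.39577% = -3.41%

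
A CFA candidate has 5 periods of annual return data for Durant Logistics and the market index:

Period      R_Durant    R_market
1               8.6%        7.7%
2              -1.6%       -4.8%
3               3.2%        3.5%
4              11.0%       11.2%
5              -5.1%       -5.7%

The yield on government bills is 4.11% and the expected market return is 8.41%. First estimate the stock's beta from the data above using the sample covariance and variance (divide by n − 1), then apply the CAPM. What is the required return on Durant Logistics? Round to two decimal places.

7.93%

Mean R_i = (8.6 − 1.6 + 3.2 + 11.0 − 5.1) / 5 = 3.2200%
Mean R_m = (7.7 − 4.8 + 3.5 + 11.2 − 5.7) / 5 = 2.3800%
Σ(R_i − R̄_i)(R_m − R̄_m) = 199.0520  ⇒  Cov = 199.0520 / 4 = 49.7630
Σ(R_m − R̄_m)² = 224.1880  ⇒  Var(R_m) = 224.1880 / 4 = 56.0470
β = Cov / Var(R_m) = 49.7630 / 56.0470 = 0.8879
MRP = 8.41% − 4.11% = 4.30%
E(R) = R_f + β × MRP = 4.11% + 0.8879 × 4.30% = 7.93%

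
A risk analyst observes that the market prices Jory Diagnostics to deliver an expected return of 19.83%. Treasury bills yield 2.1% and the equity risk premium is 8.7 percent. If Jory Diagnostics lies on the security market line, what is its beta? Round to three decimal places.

2.038

β = (E(R) − R_f) / MRP = (19.83% − 2.1%) / 8.7% = 17.73% / 8.7% = 2.038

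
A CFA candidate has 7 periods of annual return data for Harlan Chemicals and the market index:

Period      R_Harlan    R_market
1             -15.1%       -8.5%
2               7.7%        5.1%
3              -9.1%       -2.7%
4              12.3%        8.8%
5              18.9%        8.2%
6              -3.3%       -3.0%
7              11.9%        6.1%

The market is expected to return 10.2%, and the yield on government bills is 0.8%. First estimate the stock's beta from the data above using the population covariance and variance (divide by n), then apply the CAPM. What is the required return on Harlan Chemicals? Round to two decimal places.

Mean R_i = (-15.1 + 7.7 − 9.1 + 12.3 + 18.9 − 3.3 + 11.9) / 7 = 3.3286%
Mean R_m = (-8.5 + 5.1 − 2.7 + 8.8 + 8.2 − 3.0 + 6.1) / 7 = 2.0000%
Σ(R_i − R̄_i)(R_m − R̄_m) = 491.3000  ⇒  Cov = 491.3000 / 7 = 70.1857
Σ(R_m − R̄_m)² = 268.4400  ⇒  Var(R_m) = 268.4400 / 7 = 38.3486
β = Cov / Var(R_m) = 70.1857 / 38.3486 = 1.8302
MRP = 10.2% − 0.8% = 9.40%
E(R) = R_f + β × MRP = 0.8% + 1.8302 × 9.4% = 18.00%

18.00%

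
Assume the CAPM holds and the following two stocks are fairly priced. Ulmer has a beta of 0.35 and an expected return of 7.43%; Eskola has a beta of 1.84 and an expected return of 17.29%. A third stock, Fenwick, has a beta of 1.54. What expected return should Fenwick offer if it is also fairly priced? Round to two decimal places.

MRP (SML slope) = (17.29% − 7.43%) / (1.84 − 0.35) = 9.86% / 1.49 = 6.6174%
R_f (intercept) = 7.43% − 0.35 × 6.6174% = 5.1139%
E(R_Fenwick) = R_f + β × MRP = 5.1139% + 1.54 × 6.6174% = 15.30%

15.30%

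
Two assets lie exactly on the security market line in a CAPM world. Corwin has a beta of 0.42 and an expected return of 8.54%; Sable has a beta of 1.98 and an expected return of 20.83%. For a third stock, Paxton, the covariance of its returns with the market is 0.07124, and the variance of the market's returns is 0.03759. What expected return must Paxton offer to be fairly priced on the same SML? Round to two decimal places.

MRP = (20.83% − 8.54%) / (1.98 − 0.42) = 7.8782%
R_f = 8.54% − 0.42 × 7.8782% = 5.2312%
β_Paxton = Cov / Var(R_m) = 0.07124 / 0.03759 = 1.8952
E(R_Paxton) = R_f + β × MRP = 5.2312% + 1.8952 × 7.8782% = 20.16%

20.16%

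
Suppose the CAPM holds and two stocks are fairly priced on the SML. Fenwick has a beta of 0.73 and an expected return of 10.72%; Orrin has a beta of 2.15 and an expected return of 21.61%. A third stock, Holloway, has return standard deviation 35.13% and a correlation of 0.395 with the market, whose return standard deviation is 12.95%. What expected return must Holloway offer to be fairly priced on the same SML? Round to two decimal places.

13.34%

MRP = (21.61% − 10.72%) / (2.15 − 0.73) = 7.6690%
R_f = 10.72% − 0.73 × 7.6690% = 5.1216%
β_Holloway = ρ·σ_i/σ_m = 0.395 × 35.13 / 12.95 = 1.0715
E(R_Holloway) = R_f + β × MRP = 5.1216% + 1.0715 × 7.6690% = 13.34%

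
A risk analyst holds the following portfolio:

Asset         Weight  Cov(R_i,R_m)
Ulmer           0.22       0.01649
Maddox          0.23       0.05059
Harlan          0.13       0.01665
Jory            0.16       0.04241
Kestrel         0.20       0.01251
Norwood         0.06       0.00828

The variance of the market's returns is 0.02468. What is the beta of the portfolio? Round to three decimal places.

1.103

β_Ulmer = 0.01649 / 0.02468 = 0.6682
β_Maddox = 0.05059 / 0.02468 = 2.0498
β_Harlan = 0.01665 / 0.02468 = 0.6746
β_Jory = 0.04241 / 0.02468 = 1.7184
β_Kestrel = 0.01251 / 0.02468 = 0.5069
β_Norwood = 0.00828 / 0.02468 = 0.3355
β_P = Σ w_i β_i = 0.22×0.6682 + 0.23×2.0498 + 0.13×0.6746 + 0.16×1.7184 + 0.20×0.5069 + 0.06×0.3355 = 1.1026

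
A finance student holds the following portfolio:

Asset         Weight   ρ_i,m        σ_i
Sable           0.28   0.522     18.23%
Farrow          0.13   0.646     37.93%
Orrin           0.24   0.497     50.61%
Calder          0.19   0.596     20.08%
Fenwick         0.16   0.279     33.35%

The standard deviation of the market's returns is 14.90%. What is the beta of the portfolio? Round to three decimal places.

1.050

β_Sable = 0.522 × 18.23% / 14.90% = 0.6387
β_Farrow = 0.646 × 37.93% / 14.90% = 1.6445
β_Orrin = 0.497 × 50.61% / 14.90% = 1.6881
β_Calder = 0.596 × 20.08% / 14.90% = 0.8032
β_Fenwick = 0.279 × 33.35% / 14.90% = 0.6245
β_P = Σ w_i β_i = 0.28×0.6387 + 0.13×1.6445 + 0.24×1.6881 + 0.19×0.8032 + 0.16×0.6245 = 1.0503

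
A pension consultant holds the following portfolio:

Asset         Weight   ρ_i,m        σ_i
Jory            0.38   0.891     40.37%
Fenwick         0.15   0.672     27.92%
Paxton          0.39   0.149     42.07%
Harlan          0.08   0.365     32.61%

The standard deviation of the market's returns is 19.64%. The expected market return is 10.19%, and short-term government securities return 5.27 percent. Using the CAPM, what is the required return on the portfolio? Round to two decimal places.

β_Jory = 0.891 × 40.37% / 19.64% = 1.8314
β_Fenwick = 0.672 × 27.92% / 19.64% = 0.9553
β_Paxton = 0.149 × 42.07% / 19.64% = 0.3192
β_Harlan = 0.365 × 32.61% / 19.64% = 0.6060
β_P = Σ w_i β_i = 0.38×1.8314 + 0.15×0.9553 + 0.39×0.3192 + 0.08×0.6060 = 1.0122
MRP = 10.19% − 5.27% = 4.92%
E(R_P) = R_f + β_P × MRP = 5.27% + 1.0122 × 4.92% = 10.25%

10.25%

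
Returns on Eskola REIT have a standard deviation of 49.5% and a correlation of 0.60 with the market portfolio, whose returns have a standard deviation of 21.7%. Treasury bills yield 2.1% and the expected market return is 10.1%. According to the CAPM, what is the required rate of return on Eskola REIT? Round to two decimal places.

β = ρ × σ_i / σ_m = 0.60 × 49.5% / 21.7% = 1.3687
MRP = 10.1% − 2.1% = 8.00%
E(R) = 2.1% + 1.3687 × 8.0% = 13.05%

13.05%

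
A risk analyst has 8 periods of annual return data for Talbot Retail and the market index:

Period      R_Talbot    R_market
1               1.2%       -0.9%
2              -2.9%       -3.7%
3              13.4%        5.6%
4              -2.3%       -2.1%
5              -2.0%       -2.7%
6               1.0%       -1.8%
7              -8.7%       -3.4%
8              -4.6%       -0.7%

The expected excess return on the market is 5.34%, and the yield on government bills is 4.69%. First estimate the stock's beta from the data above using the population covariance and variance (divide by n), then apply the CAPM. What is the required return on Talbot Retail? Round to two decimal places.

Mean R_i = (1.2 − 2.9 + 13.4 − 2.3 − 2.0 + 1.0 − 8.7 − 4.6) / 8 = -0.6125%
Mean R_m = (-0.9 − 3.7 + 5.6 − 2.1 − 2.7 − 1.8 − 3.4 − 0.7) / 8 = -1.2125%
Σ(R_i − R̄_i)(R_m − R̄_m) = 119.9788  ⇒  Cov = 119.9788 / 8 = 14.9974
Σ(R_m − R̄_m)² = 61.0888  ⇒  Var(R_m) = 61.0888 / 8 = 7.6361
β = Cov / Var(R_m) = 14.9974 / 7.6361 = 1.9640
E(R) = R_f + β × MRP = 4.69% + 1.9640 × 5.34% = 15.18%

15.18%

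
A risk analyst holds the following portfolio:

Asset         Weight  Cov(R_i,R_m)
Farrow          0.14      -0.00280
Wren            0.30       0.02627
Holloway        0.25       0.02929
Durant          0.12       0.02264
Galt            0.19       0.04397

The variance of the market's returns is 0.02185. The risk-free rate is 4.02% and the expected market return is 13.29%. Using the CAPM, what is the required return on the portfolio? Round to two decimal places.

β_Farrow = -0.00280 / 0.02185 = -0.1281
β_Wren = 0.02627 / 0.02185 = 1.2023
β_Holloway = 0.02929 / 0.02185 = 1.3405
β_Durant = 0.02264 / 0.02185 = 1.0362
β_Galt = 0.04397 / 0.02185 = 2.0124
β_P = Σ w_i β_i = 0.14×-0.1281 + 0.30×1.2023 + 0.25×1.3405 + 0.12×1.0362 + 0.19×2.0124 = 1.1846
MRP = 13.29% − 4.02% = 9.27%
E(R_P) = R_f + β_P × MRP = 4.02% + 1.1846 × 9.27% = 15.00%

15.00%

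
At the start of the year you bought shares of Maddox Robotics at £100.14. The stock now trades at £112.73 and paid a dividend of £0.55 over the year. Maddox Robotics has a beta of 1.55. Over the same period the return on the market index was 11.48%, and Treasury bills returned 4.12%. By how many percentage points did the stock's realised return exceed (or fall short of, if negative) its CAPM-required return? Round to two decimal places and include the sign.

-2.41%

Realised HPR = (P1 + D1 − P0) / P0 = (112.73 + 0.55 − 100.14) / 100.14 = 13.14 / 100.14 = 13.1216%
MRP = 11.48% − 4.12% = 7.36%
CAPM required = R_f + β·MRP = 4.12% + 1.55 × 7.36% = 15.5280%
α = realised − required = 13.1216% − 15.5280% = -2.41%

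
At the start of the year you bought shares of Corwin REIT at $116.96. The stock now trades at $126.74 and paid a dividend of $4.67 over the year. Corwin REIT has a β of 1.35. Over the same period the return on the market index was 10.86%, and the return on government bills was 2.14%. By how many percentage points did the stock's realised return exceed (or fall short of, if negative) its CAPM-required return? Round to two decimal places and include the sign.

-1.56%

Realised HPR = (P1 + D1 − P0) / P0 = (126.74 + 4.67 − 116.96) / 116.96 = 14.45 / 116.96 = 12.3547%
MRP = 10.86% − 2.14% = 8.72%
CAPM required = R_f + β·MRP = 2.14% + 1.35 × 8.72% = 13.9120%
α = realised − required = 12.3547% − 13.9120% = -1.56%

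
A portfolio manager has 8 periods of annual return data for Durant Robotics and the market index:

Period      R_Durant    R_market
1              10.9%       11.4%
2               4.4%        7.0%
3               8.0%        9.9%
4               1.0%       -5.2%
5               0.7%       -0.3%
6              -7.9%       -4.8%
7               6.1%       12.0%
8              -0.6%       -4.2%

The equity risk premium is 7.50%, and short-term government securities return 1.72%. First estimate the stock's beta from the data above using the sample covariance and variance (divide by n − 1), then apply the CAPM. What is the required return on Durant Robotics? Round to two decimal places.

Mean R_i = (10.9 + 4.4 + 8.0 + 1.0 + 0.7 − 7.9 + 6.1 − 0.6) / 8 = 2.8250%
Mean R_m = (11.4 + 7.0 + 9.9 − 5.2 − 0.3 − 4.8 + 12.0 − 4.2) / 8 = 3.2250%
Σ(R_i − R̄_i)(R_m − R̄_m) = 269.6050  ⇒  Cov = 269.6050 / 7 = 38.5150
Σ(R_m − R̄_m)² = 405.5750  ⇒  Var(R_m) = 405.5750 / 7 = 57.9393
β = Cov / Var(R_m) = 38.5150 / 57.9393 = 0.6647
E(R) = R_f + β × MRP = 1.72% + 0.6647 × 7.50% = 6.71%

6.71%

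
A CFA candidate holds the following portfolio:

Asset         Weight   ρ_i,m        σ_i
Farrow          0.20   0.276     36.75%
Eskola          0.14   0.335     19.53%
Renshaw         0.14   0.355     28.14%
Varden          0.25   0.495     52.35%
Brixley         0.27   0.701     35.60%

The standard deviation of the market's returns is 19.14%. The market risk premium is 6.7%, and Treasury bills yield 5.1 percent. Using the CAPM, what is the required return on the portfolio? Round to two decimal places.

β_Farrow = 0.276 × 36.75% / 19.14% = 0.5299
β_Eskola = 0.335 × 19.53% / 19.14% = 0.3418
β_Renshaw = 0.355 × 28.14% / 19.14% = 0.5219
β_Varden = 0.495 × 52.35% / 19.14% = 1.3539
β_Brixley = 0.701 × 35.60% / 19.14% = 1.3038
β_P = Σ w_i β_i = 0.20×0.5299 + 0.14×0.3418 + 0.14×0.5219 + 0.25×1.3539 + 0.27×1.3038 = 0.9174
E(R_P) = R_f + β_P × MRP = 5.1% + 0.9174 × 6.7% = 11.25%

11.25%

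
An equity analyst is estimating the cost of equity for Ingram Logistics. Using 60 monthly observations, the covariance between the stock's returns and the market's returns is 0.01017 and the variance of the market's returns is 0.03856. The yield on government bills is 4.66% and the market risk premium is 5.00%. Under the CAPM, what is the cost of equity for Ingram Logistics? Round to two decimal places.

5.98%

β = Cov(R_i, R_m) / Var(R_m) = 0.01017 / 0.03856 = 0.2637
E(R) = R_f + β × MRP = 4.66% + 0.2637 × 5.00% = 5.98%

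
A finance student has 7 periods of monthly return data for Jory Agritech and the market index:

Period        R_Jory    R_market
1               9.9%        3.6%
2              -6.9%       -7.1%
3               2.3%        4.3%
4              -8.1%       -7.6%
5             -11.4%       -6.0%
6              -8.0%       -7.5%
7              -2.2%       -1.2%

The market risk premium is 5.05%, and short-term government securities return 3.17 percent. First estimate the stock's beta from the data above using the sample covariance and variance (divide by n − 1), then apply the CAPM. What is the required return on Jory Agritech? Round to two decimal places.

9.58%

Mean R_i = (9.9 − 6.9 + 2.3 − 8.1 − 11.4 − 8.0 − 2.2) / 7 = -3.4857%
Mean R_m = (3.6 − 7.1 + 4.3 − 7.6 − 6.0 − 7.5 − 1.2) / 7 = -3.0714%
Σ(R_i − R̄_i)(R_m − R̄_m) = 212.1771  ⇒  Cov = 212.1771 / 6 = 35.3629
Σ(R_m − R̄_m)² = 167.2743  ⇒  Var(R_m) = 167.2743 / 6 = 27.8791
β = Cov / Var(R_m) = 35.3629 / 27.8791 = 1.2684
E(R) = R_f + β × MRP = 3.17% + 1.2684 × 5.05% = 9.58%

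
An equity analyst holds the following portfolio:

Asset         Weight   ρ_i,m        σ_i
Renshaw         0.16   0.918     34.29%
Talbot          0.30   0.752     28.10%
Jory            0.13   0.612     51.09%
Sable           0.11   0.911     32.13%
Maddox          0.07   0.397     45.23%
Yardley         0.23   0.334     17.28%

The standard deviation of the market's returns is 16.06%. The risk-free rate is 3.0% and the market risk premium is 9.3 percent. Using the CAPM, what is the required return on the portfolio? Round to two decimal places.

β_Renshaw = 0.918 × 34.29% / 16.06% = 1.9600
β_Talbot = 0.752 × 28.10% / 16.06% = 1.3158
β_Jory = 0.612 × 51.09% / 16.06% = 1.9469
β_Sable = 0.911 × 32.13% / 16.06% = 1.8226
β_Maddox = 0.397 × 45.23% / 16.06% = 1.1181
β_Yardley = 0.334 × 17.28% / 16.06% = 0.3594
β_P = Σ w_i β_i = 0.16×1.9600 + 0.30×1.3158 + 0.13×1.9469 + 0.11×1.8226 + 0.07×1.1181 + 0.23×0.3594 = 1.3229
E(R_P) = R_f + β_P × MRP = 3.0% + 1.3229 × 9.3% = 15.30%

15.30%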